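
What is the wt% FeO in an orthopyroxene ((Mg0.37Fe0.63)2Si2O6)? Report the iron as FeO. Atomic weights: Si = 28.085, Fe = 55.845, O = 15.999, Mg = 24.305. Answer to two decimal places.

Formula mass = 240.514 g/mol.
1.26 Fe → 1.2600 mol FeO per formula unit; M(FeO) = 71.844, so FeO mass = 90.523 g.
90.523/240.514 × 100 = 37.64 wt%.

37.64 wt%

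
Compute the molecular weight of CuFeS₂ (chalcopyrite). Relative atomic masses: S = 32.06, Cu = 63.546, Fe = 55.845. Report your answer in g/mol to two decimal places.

The formula mass is the sum 1(63.546) + 1(55.845) + 2(32.06).

183.51 g/mol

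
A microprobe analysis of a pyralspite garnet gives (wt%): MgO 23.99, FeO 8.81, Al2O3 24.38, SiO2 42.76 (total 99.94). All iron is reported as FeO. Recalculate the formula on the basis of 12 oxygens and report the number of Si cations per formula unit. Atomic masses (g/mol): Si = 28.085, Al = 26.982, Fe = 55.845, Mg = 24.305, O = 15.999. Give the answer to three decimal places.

MgO (M=40.304): mol = 0.59523; Mg = 0.59523, O = 0.59523.
FeO (M=71.844): mol = 0.12263; Fe = 0.12263, O = 0.12263.
Al2O3 (M=101.961): mol = 0.23911; Al = 0.47822, O = 0.71733.
SiO2 (M=60.083): mol = 0.71168; Si = 0.71168, O = 1.42336.
ΣO = 2.85855; factor = 12/ΣO = 4.19793.
Si apfu = 0.71168 × 4.19793 = 2.988.

2.988 Si apfu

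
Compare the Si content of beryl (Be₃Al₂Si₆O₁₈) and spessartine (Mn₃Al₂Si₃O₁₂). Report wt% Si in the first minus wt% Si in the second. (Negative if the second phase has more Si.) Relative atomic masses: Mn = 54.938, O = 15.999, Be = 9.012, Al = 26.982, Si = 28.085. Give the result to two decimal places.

14.33 percentage points

M(Be₃Al₂Si₆O₁₈) = 537.492 g/mol, so wt% Si = 168.510/537.492 × 100 = 31.35%.
M(Mn₃Al₂Si₃O₁₂) = 495.021 g/mol, so wt% Si = 84.255/495.021 × 100 = 17.02%.
31.35 − 17.02 = 14.33 pp.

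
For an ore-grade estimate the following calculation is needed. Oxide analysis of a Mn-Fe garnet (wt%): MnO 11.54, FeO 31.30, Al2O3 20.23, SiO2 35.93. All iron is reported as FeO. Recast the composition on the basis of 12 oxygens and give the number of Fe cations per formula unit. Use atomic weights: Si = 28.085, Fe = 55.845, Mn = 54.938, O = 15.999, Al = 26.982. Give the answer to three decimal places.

MnO: 11.54/70.937 = 0.16268 mol → 0.16268 mol Mn, 0.16268 mol O.
FeO: 31.30/71.844 = 0.43567 mol → 0.43567 mol Fe, 0.43567 mol O.
Al2O3: 20.23/101.961 = 0.19841 mol → 0.39682 mol Al, 0.59523 mol O.
SiO2: 35.93/60.083 = 0.59801 mol → 0.59801 mol Si, 1.19602 mol O.
Total oxygen = 2.38960 mol. Normalization factor = 12/2.38960 = 5.02176.
Fe per 12 O = 0.43567 × 5.02176 = 2.188.

2.188 Fe apfu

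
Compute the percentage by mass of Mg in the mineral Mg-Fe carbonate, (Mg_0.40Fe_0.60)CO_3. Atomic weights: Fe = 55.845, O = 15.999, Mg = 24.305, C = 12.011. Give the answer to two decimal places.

9.42 wt%

M((Mg_0.40Fe_0.60)CO_3) = 103.237 g/mol.
Mg contributes 0.40 × 24.305 = 9.722 g per mole.
9.722/103.237 = 0.0942 → 9.42%.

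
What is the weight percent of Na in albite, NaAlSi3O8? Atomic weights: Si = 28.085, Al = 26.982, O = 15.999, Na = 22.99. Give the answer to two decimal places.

M(NaAlSi3O8) = 262.219 g/mol.
Na contributes 1 × 22.99 = 22.990 g per mole.
22.990/262.219 = 0.0877 → 8.77%.

8.77 weight percent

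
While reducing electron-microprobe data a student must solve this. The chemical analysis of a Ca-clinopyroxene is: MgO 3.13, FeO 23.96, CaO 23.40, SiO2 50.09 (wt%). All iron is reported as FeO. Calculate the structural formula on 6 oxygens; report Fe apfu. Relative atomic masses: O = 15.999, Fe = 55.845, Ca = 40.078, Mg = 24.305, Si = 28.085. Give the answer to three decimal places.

3.13 wt% MgO ÷ 40.304 g/mol = 0.07766 mol, giving 0.07766 Mg and 0.07766 O.
23.96 wt% FeO ÷ 71.844 g/mol = 0.33350 mol, giving 0.33350 Fe and 0.33350 O.
23.40 wt% CaO ÷ 56.077 g/mol = 0.41728 mol, giving 0.41728 Ca and 0.41728 O.
50.09 wt% SiO2 ÷ 60.083 g/mol = 0.83368 mol, giving 0.83368 Si and 1.66736 O.
Oxygen sums to 2.49580; scaling by 6/2.49580 = 2.40404 puts the formula on 6 O.
Fe: 0.33350 × 2.40404 = 0.802 atoms per formula unit.

0.802 Fe apfu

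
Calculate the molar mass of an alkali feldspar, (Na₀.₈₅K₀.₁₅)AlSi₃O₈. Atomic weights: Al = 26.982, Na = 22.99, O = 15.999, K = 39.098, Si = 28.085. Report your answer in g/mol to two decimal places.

264.64 g/mol

Na: 0.85 × 22.99 = 19.5415
K: 0.15 × 39.098 = 5.8647
Al: 1 × 26.982 = 26.9820
Si: 3 × 28.085 = 84.2550
O: 8 × 15.999 = 127.9920
Summing the contributions gives the formula mass.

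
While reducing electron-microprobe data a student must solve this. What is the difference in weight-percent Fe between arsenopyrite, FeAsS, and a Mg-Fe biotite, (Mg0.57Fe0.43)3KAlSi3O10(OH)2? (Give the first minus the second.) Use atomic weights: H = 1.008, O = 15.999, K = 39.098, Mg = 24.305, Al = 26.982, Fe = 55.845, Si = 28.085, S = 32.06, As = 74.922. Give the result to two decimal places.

Fe in FeAsS: molar mass 162.827 g/mol; 1×55.845 = 55.845 g → 34.30 wt%.
Fe in (Mg0.57Fe0.43)3KAlSi3O10(OH)2: molar mass 457.941 g/mol; 1.29×55.845 = 72.040 g → 15.73 wt%.
Difference = 34.30 − 15.73 = 18.57 percentage points.

18.57 percentage points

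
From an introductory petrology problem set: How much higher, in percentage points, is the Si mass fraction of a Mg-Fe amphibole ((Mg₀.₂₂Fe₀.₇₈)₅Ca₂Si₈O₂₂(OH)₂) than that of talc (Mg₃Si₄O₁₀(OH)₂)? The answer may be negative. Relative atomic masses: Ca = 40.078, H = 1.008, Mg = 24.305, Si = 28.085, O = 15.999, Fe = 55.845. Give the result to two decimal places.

First mineral: 224.680 g Si in 935.359 g formula = 24.02 wt% Si.
Second mineral: 112.340 g Si in 379.259 g formula = 29.62 wt% Si.
24.02% − 29.62% gives a difference of -5.60 percentage points.

-5.60 percentage points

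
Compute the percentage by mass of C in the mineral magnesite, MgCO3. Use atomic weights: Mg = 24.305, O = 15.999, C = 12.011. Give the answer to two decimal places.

14.25 wt%

Formula mass = 1·24.305 + 1·12.011 + 3·15.999 = 84.313 g/mol, of which 12.011 g is C.
So C makes up 12.011/84.313 = 0.1425 of the mass, i.e. 14.25%.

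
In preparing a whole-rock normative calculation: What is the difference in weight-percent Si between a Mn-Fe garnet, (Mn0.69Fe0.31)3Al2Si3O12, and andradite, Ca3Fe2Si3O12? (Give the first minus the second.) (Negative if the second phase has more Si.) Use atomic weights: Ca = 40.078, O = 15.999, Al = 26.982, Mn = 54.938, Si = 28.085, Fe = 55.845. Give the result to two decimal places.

0.41 percentage points

M((Mn0.69Fe0.31)3Al2Si3O12) = 495.865 g/mol, so wt% Si = 84.255/495.865 × 100 = 16.99%.
M(Ca3Fe2Si3O12) = 508.167 g/mol, so wt% Si = 84.255/508.167 × 100 = 16.58%.
16.99 − 16.58 = 0.41 pp.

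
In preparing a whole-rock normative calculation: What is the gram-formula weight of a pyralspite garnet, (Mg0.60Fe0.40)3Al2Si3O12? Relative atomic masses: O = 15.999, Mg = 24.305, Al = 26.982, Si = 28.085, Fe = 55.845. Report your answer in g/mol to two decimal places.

440.97 g/mol

The formula mass is the sum 1.80*24.305 + 1.20*55.845 + 2*26.982 + 3*28.085 + 12*15.999.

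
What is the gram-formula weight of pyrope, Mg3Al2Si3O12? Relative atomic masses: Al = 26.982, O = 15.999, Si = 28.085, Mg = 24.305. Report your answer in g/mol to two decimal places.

403.12 g/mol

The formula mass is the sum 3*24.305 + 2*26.982 + 3*28.085 + 12*15.999.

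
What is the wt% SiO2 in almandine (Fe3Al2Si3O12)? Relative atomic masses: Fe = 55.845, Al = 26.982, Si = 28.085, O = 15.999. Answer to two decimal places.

36.21 wt%

Molar mass of Fe3Al2Si3O12 = 3·55.845 + 2·26.982 + 3·28.085 + 12·15.999 = 497.742 g/mol.
Each formula unit contains 3 Si, equivalent to 3/1 = 3.0000 mol SiO2.
M(SiO2) = 1×28.085 + 2×15.999 = 60.083 g/mol.
Mass of SiO2 per formula unit = 3.0000 × 60.083 = 180.249 g.
SiO2 wt% = 180.249 / 497.742 × 100 = 36.21%.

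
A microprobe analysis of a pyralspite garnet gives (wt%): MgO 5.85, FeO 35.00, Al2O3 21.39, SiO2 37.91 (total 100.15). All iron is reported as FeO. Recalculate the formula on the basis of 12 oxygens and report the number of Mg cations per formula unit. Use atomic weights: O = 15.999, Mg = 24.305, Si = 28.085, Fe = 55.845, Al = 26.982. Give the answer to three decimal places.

MgO (M=40.304): mol = 0.14515; Mg = 0.14515, O = 0.14515.
FeO (M=71.844): mol = 0.48717; Fe = 0.48717, O = 0.48717.
Al2O3 (M=101.961): mol = 0.20979; Al = 0.41958, O = 0.62937.
SiO2 (M=60.083): mol = 0.63096; Si = 0.63096, O = 1.26192.
ΣO = 2.52361; factor = 12/ΣO = 4.75509.
Mg apfu = 0.14515 × 4.75509 = 0.690.

0.690 Mg apfu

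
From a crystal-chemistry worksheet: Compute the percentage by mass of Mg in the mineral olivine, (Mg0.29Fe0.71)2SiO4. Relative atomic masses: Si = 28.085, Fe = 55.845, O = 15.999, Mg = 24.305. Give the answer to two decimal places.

7.60 wt%

Molar mass of (Mg0.29Fe0.71)2SiO4: 0.58·24.305 + 1.42·55.845 + 1·28.085 + 4·15.999 = 185.478 g/mol.
Mass of Mg per formula unit: 0.58 × 24.305 = 14.097 g.
Weight fraction Mg = 14.097 / 185.478 = 0.0760.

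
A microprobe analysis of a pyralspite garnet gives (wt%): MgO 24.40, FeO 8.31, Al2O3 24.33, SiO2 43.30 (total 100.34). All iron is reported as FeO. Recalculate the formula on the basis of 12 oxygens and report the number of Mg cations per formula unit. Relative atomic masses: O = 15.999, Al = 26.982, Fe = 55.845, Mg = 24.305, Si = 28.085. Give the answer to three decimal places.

MgO: 24.40/40.304 = 0.60540 mol → 0.60540 mol Mg, 0.60540 mol O.
FeO: 8.31/71.844 = 0.11567 mol → 0.11567 mol Fe, 0.11567 mol O.
Al2O3: 24.33/101.961 = 0.23862 mol → 0.47724 mol Al, 0.71586 mol O.
SiO2: 43.30/60.083 = 0.72067 mol → 0.72067 mol Si, 1.44134 mol O.
Total oxygen = 2.87827 mol. Normalization factor = 12/2.87827 = 4.16917.
Mg per 12 O = 0.60540 × 4.16917 = 2.524.

2.524 Mg apfu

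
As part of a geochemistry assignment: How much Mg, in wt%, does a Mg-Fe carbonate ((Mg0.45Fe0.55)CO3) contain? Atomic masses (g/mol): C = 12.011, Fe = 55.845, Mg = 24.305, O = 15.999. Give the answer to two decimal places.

10.76 wt%

Molar mass of (Mg0.45Fe0.55)CO3: 0.45·24.305 + 0.55·55.845 + 1·12.011 + 3·15.999 = 101.660 g/mol.
Mass of Mg per formula unit: 0.45 × 24.305 = 10.937 g.
Weight fraction Mg = 10.937 / 101.660 = 0.1076.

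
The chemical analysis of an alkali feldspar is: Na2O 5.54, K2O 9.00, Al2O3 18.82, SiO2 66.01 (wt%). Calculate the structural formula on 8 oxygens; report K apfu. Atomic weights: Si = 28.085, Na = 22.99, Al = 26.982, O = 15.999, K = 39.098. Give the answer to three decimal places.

0.521 K apfu

5.54 wt% Na2O ÷ 61.979 g/mol = 0.08939 mol, giving 0.17878 Na and 0.08939 O.
9.00 wt% K2O ÷ 94.195 g/mol = 0.09555 mol, giving 0.19110 K and 0.09555 O.
18.82 wt% Al2O3 ÷ 101.961 g/mol = 0.18458 mol, giving 0.36916 Al and 0.55374 O.
66.01 wt% SiO2 ÷ 60.083 g/mol = 1.09865 mol, giving 1.09865 Si and 2.19730 O.
Oxygen sums to 2.93598; scaling by 8/2.93598 = 2.72481 puts the formula on 8 O.
K: 0.19110 × 2.72481 = 0.521 atoms per formula unit.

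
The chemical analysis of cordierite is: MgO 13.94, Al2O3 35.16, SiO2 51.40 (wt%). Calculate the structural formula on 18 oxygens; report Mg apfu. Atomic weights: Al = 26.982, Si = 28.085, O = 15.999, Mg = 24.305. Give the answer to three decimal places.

2.014 Mg apfu

13.94 wt% MgO ÷ 40.304 g/mol = 0.34587 mol, giving 0.34587 Mg and 0.34587 O.
35.16 wt% Al2O3 ÷ 101.961 g/mol = 0.34484 mol, giving 0.68968 Al and 1.03452 O.
51.40 wt% SiO2 ÷ 60.083 g/mol = 0.85548 mol, giving 0.85548 Si and 1.71096 O.
Oxygen sums to 3.09135; scaling by 18/3.09135 = 5.82270 puts the formula on 18 O.
Mg: 0.34587 × 5.82270 = 2.014 atoms per formula unit.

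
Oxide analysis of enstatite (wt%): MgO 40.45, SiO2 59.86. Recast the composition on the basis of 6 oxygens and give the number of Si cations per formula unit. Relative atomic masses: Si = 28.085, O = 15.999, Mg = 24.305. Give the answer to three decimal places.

MgO: 40.45/40.304 = 1.00362 mol → 1.00362 mol Mg, 1.00362 mol O.
SiO2: 59.86/60.083 = 0.99629 mol → 0.99629 mol Si, 1.99258 mol O.
Total oxygen = 2.99620 mol. Normalization factor = 6/2.99620 = 2.00254.
Si per 6 O = 0.99629 × 2.00254 = 1.995.

1.995 Si apfu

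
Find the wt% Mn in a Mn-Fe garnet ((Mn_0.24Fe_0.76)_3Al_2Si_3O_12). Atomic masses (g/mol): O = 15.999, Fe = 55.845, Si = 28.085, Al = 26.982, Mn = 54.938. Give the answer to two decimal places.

Molar mass of (Mn_0.24Fe_0.76)_3Al_2Si_3O_12: 0.72*54.938 + 2.28*55.845 + 2*26.982 + 3*28.085 + 12*15.999 = 497.089 g/mol.
Mass of Mn per formula unit: 0.72 × 54.938 = 39.555 g.
Weight fraction Mn = 39.555 / 497.089 = 0.0796.

7.96 weight percent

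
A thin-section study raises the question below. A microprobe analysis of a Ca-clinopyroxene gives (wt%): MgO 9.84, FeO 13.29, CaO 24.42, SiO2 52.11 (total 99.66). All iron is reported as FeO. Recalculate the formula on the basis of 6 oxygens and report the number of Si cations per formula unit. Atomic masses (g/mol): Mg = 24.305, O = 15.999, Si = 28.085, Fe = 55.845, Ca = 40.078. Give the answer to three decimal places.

2.002 Si apfu

MgO: 9.84/40.304 = 0.24414 mol → 0.24414 mol Mg, 0.24414 mol O.
FeO: 13.29/71.844 = 0.18498 mol → 0.18498 mol Fe, 0.18498 mol O.
CaO: 24.42/56.077 = 0.43547 mol → 0.43547 mol Ca, 0.43547 mol O.
SiO2: 52.11/60.083 = 0.86730 mol → 0.86730 mol Si, 1.73460 mol O.
Total oxygen = 2.59919 mol. Normalization factor = 6/2.59919 = 2.30841.
Si per 6 O = 0.86730 × 2.30841 = 2.002.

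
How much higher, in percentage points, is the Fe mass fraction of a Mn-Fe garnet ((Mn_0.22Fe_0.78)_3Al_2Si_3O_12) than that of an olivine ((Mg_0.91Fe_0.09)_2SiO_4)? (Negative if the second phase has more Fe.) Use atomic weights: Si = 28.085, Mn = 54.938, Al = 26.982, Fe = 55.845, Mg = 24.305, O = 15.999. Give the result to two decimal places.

19.42 percentage points

First mineral: 130.677 g Fe in 497.143 g formula = 26.29 wt% Fe.
Second mineral: 10.052 g Fe in 146.368 g formula = 6.87 wt% Fe.
26.29% − 6.87% gives a difference of 19.42 percentage points.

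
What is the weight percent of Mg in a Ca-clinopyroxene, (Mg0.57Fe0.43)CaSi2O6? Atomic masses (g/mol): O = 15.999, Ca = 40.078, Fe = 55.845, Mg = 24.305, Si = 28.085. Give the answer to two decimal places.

6.02 wt%

Molar mass of (Mg0.57Fe0.43)CaSi2O6: 0.57·24.305 + 0.43·55.845 + 1·40.078 + 2·28.085 + 6·15.999 = 230.109 g/mol.
Mass of Mg per formula unit: 0.57 × 24.305 = 13.854 g.
Weight fraction Mg = 13.854 / 230.109 = 0.0602.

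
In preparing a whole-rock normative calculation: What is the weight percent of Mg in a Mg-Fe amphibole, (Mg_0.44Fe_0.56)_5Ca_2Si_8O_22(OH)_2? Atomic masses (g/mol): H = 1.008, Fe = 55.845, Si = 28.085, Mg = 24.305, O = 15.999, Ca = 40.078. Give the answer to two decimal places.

5.94 weight percent

M((Mg_0.44Fe_0.56)_5Ca_2Si_8O_22(OH)_2) = 900.665 g/mol.
Mg contributes 2.20 × 24.305 = 53.471 g per mole.
53.471/900.665 = 0.0594 → 5.94%.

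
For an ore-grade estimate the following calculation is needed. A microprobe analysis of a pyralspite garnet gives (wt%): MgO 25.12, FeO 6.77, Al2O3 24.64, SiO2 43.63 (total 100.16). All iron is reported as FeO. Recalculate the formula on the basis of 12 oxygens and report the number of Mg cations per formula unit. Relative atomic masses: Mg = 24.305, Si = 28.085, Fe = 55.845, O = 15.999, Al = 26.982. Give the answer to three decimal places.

2.584 Mg apfu

25.12 wt% MgO ÷ 40.304 g/mol = 0.62326 mol, giving 0.62326 Mg and 0.62326 O.
6.77 wt% FeO ÷ 71.844 g/mol = 0.09423 mol, giving 0.09423 Fe and 0.09423 O.
24.64 wt% Al2O3 ÷ 101.961 g/mol = 0.24166 mol, giving 0.48332 Al and 0.72498 O.
43.63 wt% SiO2 ÷ 60.083 g/mol = 0.72616 mol, giving 0.72616 Si and 1.45232 O.
Oxygen sums to 2.89479; scaling by 12/2.89479 = 4.14538 puts the formula on 12 O.
Mg: 0.62326 × 4.14538 = 2.584 atoms per formula unit.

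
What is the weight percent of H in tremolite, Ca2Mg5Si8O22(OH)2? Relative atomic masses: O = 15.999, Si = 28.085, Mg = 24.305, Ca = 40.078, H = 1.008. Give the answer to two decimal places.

0.25 weight percent

M(Ca2Mg5Si8O22(OH)2) = 812.353 g/mol.
H contributes 2 × 1.008 = 2.016 g per mole.
2.016/812.353 = 0.0025 → 0.25%.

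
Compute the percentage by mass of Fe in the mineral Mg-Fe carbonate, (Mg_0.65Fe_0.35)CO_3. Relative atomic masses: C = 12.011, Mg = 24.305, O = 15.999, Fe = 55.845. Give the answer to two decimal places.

20.50 wt%

Molar mass of (Mg_0.65Fe_0.35)CO_3: 0.65×24.305 + 0.35×55.845 + 1×12.011 + 3×15.999 = 95.352 g/mol.
Mass of Fe per formula unit: 0.35 × 55.845 = 19.546 g.
Weight fraction Fe = 19.546 / 95.352 = 0.2050.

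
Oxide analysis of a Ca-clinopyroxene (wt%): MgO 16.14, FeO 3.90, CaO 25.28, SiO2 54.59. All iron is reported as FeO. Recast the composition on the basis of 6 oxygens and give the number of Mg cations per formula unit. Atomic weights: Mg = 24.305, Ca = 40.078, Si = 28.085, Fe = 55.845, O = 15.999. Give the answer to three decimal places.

MgO: 16.14/40.304 = 0.40046 mol → 0.40046 mol Mg, 0.40046 mol O.
FeO: 3.90/71.844 = 0.05428 mol → 0.05428 mol Fe, 0.05428 mol O.
CaO: 25.28/56.077 = 0.45081 mol → 0.45081 mol Ca, 0.45081 mol O.
SiO2: 54.59/60.083 = 0.90858 mol → 0.90858 mol Si, 1.81716 mol O.
Total oxygen = 2.72271 mol. Normalization factor = 6/2.72271 = 2.20369.
Mg per 6 O = 0.40046 × 2.20369 = 0.882.

0.882 Mg apfu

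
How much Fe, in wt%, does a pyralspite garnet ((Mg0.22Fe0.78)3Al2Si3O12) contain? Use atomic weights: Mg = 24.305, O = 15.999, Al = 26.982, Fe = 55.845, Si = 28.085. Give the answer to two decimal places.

27.40 wt%

Molar mass of (Mg0.22Fe0.78)3Al2Si3O12: 0.66×24.305 + 2.34×55.845 + 2×26.982 + 3×28.085 + 12×15.999 = 476.926 g/mol.
Mass of Fe per formula unit: 2.34 × 55.845 = 130.677 g.
Weight fraction Fe = 130.677 / 476.926 = 0.2740.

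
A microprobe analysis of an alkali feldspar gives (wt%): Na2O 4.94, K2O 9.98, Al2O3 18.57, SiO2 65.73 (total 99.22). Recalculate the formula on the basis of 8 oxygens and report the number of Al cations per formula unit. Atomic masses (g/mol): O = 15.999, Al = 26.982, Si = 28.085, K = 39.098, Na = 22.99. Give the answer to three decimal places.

0.998 Al apfu

4.94 wt% Na2O ÷ 61.979 g/mol = 0.07970 mol, giving 0.15940 Na and 0.07970 O.
9.98 wt% K2O ÷ 94.195 g/mol = 0.10595 mol, giving 0.21190 K and 0.10595 O.
18.57 wt% Al2O3 ÷ 101.961 g/mol = 0.18213 mol, giving 0.36426 Al and 0.54639 O.
65.73 wt% SiO2 ÷ 60.083 g/mol = 1.09399 mol, giving 1.09399 Si and 2.18798 O.
Oxygen sums to 2.92002; scaling by 8/2.92002 = 2.73971 puts the formula on 8 O.
Al: 0.36426 × 2.73971 = 0.998 atoms per formula unit.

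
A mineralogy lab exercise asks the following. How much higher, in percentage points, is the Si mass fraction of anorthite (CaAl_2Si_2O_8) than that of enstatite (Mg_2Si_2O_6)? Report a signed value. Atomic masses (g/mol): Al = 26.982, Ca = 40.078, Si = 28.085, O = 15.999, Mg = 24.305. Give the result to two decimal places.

M(CaAl_2Si_2O_8) = 278.204 g/mol, so wt% Si = 56.170/278.204 × 100 = 20.19%.
M(Mg_2Si_2O_6) = 200.774 g/mol, so wt% Si = 56.170/200.774 × 100 = 27.98%.
20.19 − 27.98 = -7.79 pp.

-7.79 percentage points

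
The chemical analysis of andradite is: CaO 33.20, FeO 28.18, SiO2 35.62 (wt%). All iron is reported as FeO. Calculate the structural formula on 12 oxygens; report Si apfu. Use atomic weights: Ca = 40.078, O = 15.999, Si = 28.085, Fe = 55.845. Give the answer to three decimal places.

3.278 Si apfu

CaO (M=56.077): mol = 0.59204; Ca = 0.59204, O = 0.59204.
FeO (M=71.844): mol = 0.39224; Fe = 0.39224, O = 0.39224.
SiO2 (M=60.083): mol = 0.59285; Si = 0.59285, O = 1.18570.
ΣO = 2.16998; factor = 12/ΣO = 5.53000.
Si apfu = 0.59285 × 5.53000 = 3.278.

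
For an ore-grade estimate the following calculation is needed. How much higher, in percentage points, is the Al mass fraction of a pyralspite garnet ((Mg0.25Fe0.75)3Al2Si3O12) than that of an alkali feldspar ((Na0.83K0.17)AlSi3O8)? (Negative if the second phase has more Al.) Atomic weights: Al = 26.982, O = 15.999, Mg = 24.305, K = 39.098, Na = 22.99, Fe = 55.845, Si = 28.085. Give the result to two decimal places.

1.20 percentage points

M((Mg0.25Fe0.75)3Al2Si3O12) = 474.087 g/mol, so wt% Al = 53.964/474.087 × 100 = 11.38%.
M((Na0.83K0.17)AlSi3O8) = 264.957 g/mol, so wt% Al = 26.982/264.957 × 100 = 10.18%.
11.38 − 10.18 = 1.20 pp.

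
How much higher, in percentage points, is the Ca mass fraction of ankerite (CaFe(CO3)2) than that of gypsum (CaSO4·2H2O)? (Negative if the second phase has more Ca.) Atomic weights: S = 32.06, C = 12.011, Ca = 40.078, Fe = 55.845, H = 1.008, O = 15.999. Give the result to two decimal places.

First mineral: 40.078 g Ca in 215.939 g formula = 18.56 wt% Ca.
Second mineral: 40.078 g Ca in 172.164 g formula = 23.28 wt% Ca.
18.56% − 23.28% gives a difference of -4.72 percentage points.

-4.72 percentage points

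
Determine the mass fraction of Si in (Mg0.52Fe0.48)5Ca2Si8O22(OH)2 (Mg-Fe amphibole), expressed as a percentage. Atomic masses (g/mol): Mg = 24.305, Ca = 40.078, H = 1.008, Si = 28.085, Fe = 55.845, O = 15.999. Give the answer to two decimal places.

25.30 wt%

Molar mass of (Mg0.52Fe0.48)5Ca2Si8O22(OH)2: 2.60*24.305 + 2.40*55.845 + 2*40.078 + 8*28.085 + 24*15.999 + 2*1.008 = 888.049 g/mol.
Mass of Si per formula unit: 8 × 28.085 = 224.680 g.
Weight fraction Si = 224.680 / 888.049 = 0.2530.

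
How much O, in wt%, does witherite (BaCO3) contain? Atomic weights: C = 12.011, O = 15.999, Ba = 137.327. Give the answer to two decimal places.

24.32 wt%

Formula mass = 1·137.327 + 1·12.011 + 3·15.999 = 197.335 g/mol, of which 47.997 g is O.
So O makes up 47.997/197.335 = 0.2432 of the mass, i.e. 24.32%.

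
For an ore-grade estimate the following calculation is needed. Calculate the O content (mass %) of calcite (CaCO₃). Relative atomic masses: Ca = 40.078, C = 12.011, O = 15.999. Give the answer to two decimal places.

M(CaCO₃) = 100.086 g/mol.
O contributes 3 × 15.999 = 47.997 g per mole.
47.997/100.086 = 0.4796 → 47.96%.

47.96 mass %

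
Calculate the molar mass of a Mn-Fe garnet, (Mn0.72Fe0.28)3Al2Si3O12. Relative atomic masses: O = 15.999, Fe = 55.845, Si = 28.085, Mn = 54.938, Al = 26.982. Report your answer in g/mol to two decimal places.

495.78 g/mol

M = 2.16·54.938 + 0.84·55.845 + 2·26.982 + 3·28.085 + 12·15.999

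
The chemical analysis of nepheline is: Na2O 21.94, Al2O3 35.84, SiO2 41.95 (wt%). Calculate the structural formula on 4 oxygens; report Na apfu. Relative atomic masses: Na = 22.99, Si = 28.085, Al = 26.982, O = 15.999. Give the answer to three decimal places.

1.010 Na apfu

Na2O (M=61.979): mol = 0.35399; Na = 0.70798, O = 0.35399.
Al2O3 (M=101.961): mol = 0.35151; Al = 0.70302, O = 1.05453.
SiO2 (M=60.083): mol = 0.69820; Si = 0.69820, O = 1.39640.
ΣO = 2.80492; factor = 4/ΣO = 1.42607.
Na apfu = 0.70798 × 1.42607 = 1.010.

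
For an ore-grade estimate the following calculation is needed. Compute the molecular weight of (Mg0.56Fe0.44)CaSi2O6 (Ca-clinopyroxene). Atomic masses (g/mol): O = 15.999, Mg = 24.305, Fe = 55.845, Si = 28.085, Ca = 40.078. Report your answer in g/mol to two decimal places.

The formula mass is the sum 0.56*24.305 + 0.44*55.845 + 1*40.078 + 2*28.085 + 6*15.999.

230.42 g/mol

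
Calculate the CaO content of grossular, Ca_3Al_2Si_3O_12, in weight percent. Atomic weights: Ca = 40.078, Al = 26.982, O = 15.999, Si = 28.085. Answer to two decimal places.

37.35 wt%

Formula mass = 450.441 g/mol.
3 Ca → 3.0000 mol CaO per formula unit; M(CaO) = 56.077, so CaO mass = 168.231 g.
168.231/450.441 × 100 = 37.35 wt%.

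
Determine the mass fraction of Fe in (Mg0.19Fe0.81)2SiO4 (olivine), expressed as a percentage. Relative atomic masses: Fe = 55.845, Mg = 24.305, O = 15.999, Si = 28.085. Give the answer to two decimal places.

Formula mass = 0.38*24.305 + 1.62*55.845 + 1*28.085 + 4*15.999 = 191.786 g/mol, of which 90.469 g is Fe.
So Fe makes up 90.469/191.786 = 0.4717 of the mass, i.e. 47.17%.

47.17 wt%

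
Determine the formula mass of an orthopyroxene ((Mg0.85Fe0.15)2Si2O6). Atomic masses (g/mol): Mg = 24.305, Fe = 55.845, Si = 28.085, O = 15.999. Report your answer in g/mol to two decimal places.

Mg: 1.70 × 24.305 = 41.3185
Fe: 0.30 × 55.845 = 16.7535
Si: 2 × 28.085 = 56.1700
O: 6 × 15.999 = 95.9940
Summing the contributions gives the formula mass.

210.24 g/mol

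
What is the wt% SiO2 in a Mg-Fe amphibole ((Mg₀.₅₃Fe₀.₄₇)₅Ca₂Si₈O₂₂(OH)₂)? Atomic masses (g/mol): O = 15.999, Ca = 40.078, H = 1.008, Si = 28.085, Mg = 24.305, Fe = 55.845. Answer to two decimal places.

Molar mass of (Mg₀.₅₃Fe₀.₄₇)₅Ca₂Si₈O₂₂(OH)₂ = 2.65·24.305 + 2.35·55.845 + 2·40.078 + 8·28.085 + 24·15.999 + 2·1.008 = 886.472 g/mol.
Each formula unit contains 8 Si, equivalent to 8/1 = 8.0000 mol SiO2.
M(SiO2) = 1×28.085 + 2×15.999 = 60.083 g/mol.
Mass of SiO2 per formula unit = 8.0000 × 60.083 = 480.664 g.
SiO2 wt% = 480.664 / 886.472 × 100 = 54.22%.

54.22 wt%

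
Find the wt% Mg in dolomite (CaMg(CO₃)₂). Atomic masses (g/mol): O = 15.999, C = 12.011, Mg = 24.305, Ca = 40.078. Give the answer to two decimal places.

M(CaMg(CO₃)₂) = 184.399 g/mol.
Mg contributes 1 × 24.305 = 24.305 g per mole.
24.305/184.399 = 0.1318 → 13.18%.

13.18 wt%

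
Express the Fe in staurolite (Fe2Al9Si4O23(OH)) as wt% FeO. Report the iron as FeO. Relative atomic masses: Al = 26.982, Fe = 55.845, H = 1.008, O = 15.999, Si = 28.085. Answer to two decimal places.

16.87 wt%

M(Fe2Al9Si4O23(OH)) = 851.852 g/mol; M(FeO) = 71.844 g/mol.
Moles FeO per formula unit = 2 Fe ÷ 1 = 2.0000.
FeO fraction = (2.0000 × 71.844) / 851.852 = 143.688/851.852 = 0.1687.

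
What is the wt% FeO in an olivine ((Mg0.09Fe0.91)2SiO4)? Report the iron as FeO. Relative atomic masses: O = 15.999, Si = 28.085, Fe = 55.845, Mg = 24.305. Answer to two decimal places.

Molar mass of (Mg0.09Fe0.91)2SiO4 = 0.18·24.305 + 1.82·55.845 + 1·28.085 + 4·15.999 = 198.094 g/mol.
Each formula unit contains 1.82 Fe, equivalent to 1.82/1 = 1.8200 mol FeO.
M(FeO) = 1×55.845 + 1×15.999 = 71.844 g/mol.
Mass of FeO per formula unit = 1.8200 × 71.844 = 130.756 g.
FeO wt% = 130.756 / 198.094 × 100 = 66.01%.

66.01 wt%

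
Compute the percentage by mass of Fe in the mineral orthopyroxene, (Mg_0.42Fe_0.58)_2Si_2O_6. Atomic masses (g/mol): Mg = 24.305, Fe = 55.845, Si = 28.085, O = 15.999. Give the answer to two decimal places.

27.29 mass %

Molar mass of (Mg_0.42Fe_0.58)_2Si_2O_6: 0.84·24.305 + 1.16·55.845 + 2·28.085 + 6·15.999 = 237.360 g/mol.
Mass of Fe per formula unit: 1.16 × 55.845 = 64.780 g.
Weight fraction Fe = 64.780 / 237.360 = 0.2729.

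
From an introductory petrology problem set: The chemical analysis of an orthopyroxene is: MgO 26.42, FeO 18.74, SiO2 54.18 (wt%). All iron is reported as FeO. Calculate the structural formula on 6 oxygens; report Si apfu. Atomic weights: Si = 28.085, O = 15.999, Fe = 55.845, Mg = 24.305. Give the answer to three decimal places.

1.989 Si apfu

MgO (M=40.304): mol = 0.65552; Mg = 0.65552, O = 0.65552.
FeO (M=71.844): mol = 0.26084; Fe = 0.26084, O = 0.26084.
SiO2 (M=60.083): mol = 0.90175; Si = 0.90175, O = 1.80350.
ΣO = 2.71986; factor = 6/ΣO = 2.20600.
Si apfu = 0.90175 × 2.20600 = 1.989.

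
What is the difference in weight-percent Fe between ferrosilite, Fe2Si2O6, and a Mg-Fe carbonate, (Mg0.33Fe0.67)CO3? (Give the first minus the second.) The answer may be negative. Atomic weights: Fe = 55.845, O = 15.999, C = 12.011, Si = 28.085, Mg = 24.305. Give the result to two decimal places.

6.85 percentage points

First mineral: 111.690 g Fe in 263.854 g formula = 42.33 wt% Fe.
Second mineral: 37.416 g Fe in 105.445 g formula = 35.48 wt% Fe.
42.33% − 35.48% gives a difference of 6.85 percentage points.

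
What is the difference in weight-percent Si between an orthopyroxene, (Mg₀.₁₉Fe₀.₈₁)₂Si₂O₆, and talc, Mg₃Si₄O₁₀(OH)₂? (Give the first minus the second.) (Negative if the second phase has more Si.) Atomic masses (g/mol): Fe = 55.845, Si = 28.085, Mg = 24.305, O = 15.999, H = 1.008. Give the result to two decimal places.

First mineral: 56.170 g Si in 251.869 g formula = 22.30 wt% Si.
Second mineral: 112.340 g Si in 379.259 g formula = 29.62 wt% Si.
22.30% − 29.62% gives a difference of -7.32 percentage points.

-7.32 percentage points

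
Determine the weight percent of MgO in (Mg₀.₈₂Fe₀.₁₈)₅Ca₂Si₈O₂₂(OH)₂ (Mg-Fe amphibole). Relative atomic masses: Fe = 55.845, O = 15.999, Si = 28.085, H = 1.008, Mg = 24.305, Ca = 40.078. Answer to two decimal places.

Molar mass of (Mg₀.₈₂Fe₀.₁₈)₅Ca₂Si₈O₂₂(OH)₂ = 4.10*24.305 + 0.90*55.845 + 2*40.078 + 8*28.085 + 24*15.999 + 2*1.008 = 840.739 g/mol.
Each formula unit contains 4.10 Mg, equivalent to 4.10/1 = 4.1000 mol MgO.
M(MgO) = 1×24.305 + 1×15.999 = 40.304 g/mol.
Mass of MgO per formula unit = 4.1000 × 40.304 = 165.246 g.
MgO wt% = 165.246 / 840.739 × 100 = 19.65%.

19.65 wt%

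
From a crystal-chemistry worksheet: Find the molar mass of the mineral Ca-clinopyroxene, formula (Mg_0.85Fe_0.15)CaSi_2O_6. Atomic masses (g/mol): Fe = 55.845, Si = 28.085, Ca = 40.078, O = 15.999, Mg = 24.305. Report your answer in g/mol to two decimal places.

221.28 g/mol

M = 0.85·24.305 + 0.15·55.845 + 1·40.078 + 2·28.085 + 6·15.999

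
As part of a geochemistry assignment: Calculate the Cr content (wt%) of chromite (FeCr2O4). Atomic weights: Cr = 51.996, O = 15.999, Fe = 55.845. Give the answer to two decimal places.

46.46 wt%

Molar mass of FeCr2O4: 1·55.845 + 2·51.996 + 4·15.999 = 223.833 g/mol.
Mass of Cr per formula unit: 2 × 51.996 = 103.992 g.
Weight fraction Cr = 103.992 / 223.833 = 0.4646.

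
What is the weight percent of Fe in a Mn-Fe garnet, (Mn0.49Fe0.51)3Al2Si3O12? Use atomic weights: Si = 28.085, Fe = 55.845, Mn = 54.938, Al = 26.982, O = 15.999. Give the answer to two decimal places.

17.21 weight percent

Molar mass of (Mn0.49Fe0.51)3Al2Si3O12: 1.47*54.938 + 1.53*55.845 + 2*26.982 + 3*28.085 + 12*15.999 = 496.409 g/mol.
Mass of Fe per formula unit: 1.53 × 55.845 = 85.443 g.
Weight fraction Fe = 85.443 / 496.409 = 0.1721.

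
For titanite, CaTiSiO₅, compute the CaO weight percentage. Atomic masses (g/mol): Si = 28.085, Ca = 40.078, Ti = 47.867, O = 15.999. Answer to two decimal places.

Formula mass = 196.025 g/mol.
1 Ca → 1.0000 mol CaO per formula unit; M(CaO) = 56.077, so CaO mass = 56.077 g.
56.077/196.025 × 100 = 28.61 wt%.

28.61 wt%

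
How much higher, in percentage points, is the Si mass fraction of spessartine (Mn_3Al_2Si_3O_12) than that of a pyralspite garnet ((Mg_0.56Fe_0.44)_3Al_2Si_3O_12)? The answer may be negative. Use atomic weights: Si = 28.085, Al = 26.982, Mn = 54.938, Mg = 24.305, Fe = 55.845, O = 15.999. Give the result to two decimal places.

M(Mn_3Al_2Si_3O_12) = 495.021 g/mol, so wt% Si = 84.255/495.021 × 100 = 17.02%.
M((Mg_0.56Fe_0.44)_3Al_2Si_3O_12) = 444.755 g/mol, so wt% Si = 84.255/444.755 × 100 = 18.94%.
17.02 − 18.94 = -1.92 pp.

-1.92 percentage points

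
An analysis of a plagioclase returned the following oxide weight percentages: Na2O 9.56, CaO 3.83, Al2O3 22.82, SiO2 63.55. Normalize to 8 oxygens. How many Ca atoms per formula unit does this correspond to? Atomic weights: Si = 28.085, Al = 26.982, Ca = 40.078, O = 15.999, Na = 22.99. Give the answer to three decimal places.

Na2O (M=61.979): mol = 0.15425; Na = 0.30850, O = 0.15425.
CaO (M=56.077): mol = 0.06830; Ca = 0.06830, O = 0.06830.
Al2O3 (M=101.961): mol = 0.22381; Al = 0.44762, O = 0.67143.
SiO2 (M=60.083): mol = 1.05770; Si = 1.05770, O = 2.11540.
ΣO = 3.00938; factor = 8/ΣO = 2.65835.
Ca apfu = 0.06830 × 2.65835 = 0.182.

0.182 Ca apfu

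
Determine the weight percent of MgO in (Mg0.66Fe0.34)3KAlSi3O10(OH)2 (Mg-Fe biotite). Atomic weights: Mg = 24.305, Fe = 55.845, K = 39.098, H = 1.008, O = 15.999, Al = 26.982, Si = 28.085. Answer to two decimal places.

Formula mass = 449.425 g/mol.
1.98 Mg → 1.9800 mol MgO per formula unit; M(MgO) = 40.304, so MgO mass = 79.802 g.
79.802/449.425 × 100 = 17.76 wt%.

17.76 wt%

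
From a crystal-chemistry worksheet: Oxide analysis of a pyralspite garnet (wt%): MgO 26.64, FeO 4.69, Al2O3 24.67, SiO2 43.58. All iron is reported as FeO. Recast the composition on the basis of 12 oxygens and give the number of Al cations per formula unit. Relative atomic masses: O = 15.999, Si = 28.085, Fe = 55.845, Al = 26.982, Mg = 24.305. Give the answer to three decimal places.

MgO: 26.64/40.304 = 0.66098 mol → 0.66098 mol Mg, 0.66098 mol O.
FeO: 4.69/71.844 = 0.06528 mol → 0.06528 mol Fe, 0.06528 mol O.
Al2O3: 24.67/101.961 = 0.24196 mol → 0.48392 mol Al, 0.72588 mol O.
SiO2: 43.58/60.083 = 0.72533 mol → 0.72533 mol Si, 1.45066 mol O.
Total oxygen = 2.90280 mol. Normalization factor = 12/2.90280 = 4.13394.
Al per 12 O = 0.48392 × 4.13394 = 2.000.

2.000 Al apfu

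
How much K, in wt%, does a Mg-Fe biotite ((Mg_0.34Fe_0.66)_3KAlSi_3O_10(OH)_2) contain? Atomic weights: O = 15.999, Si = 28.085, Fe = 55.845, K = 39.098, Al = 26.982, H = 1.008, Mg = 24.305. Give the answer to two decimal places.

Molar mass of (Mg_0.34Fe_0.66)_3KAlSi_3O_10(OH)_2: 1.02*24.305 + 1.98*55.845 + 1*39.098 + 1*26.982 + 3*28.085 + 12*15.999 + 2*1.008 = 479.703 g/mol.
Mass of K per formula unit: 1 × 39.098 = 39.098 g.
Weight fraction K = 39.098 / 479.703 = 0.0815.

8.15 wt%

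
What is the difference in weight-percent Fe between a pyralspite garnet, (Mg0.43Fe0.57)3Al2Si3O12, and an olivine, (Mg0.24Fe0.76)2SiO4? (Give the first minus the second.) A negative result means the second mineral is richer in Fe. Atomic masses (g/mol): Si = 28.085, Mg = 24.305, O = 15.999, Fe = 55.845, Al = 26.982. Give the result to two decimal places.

M((Mg0.43Fe0.57)3Al2Si3O12) = 457.055 g/mol, so wt% Fe = 95.495/457.055 × 100 = 20.89%.
M((Mg0.24Fe0.76)2SiO4) = 188.632 g/mol, so wt% Fe = 84.884/188.632 × 100 = 45.00%.
20.89 − 45.00 = -24.11 pp.

-24.11 percentage points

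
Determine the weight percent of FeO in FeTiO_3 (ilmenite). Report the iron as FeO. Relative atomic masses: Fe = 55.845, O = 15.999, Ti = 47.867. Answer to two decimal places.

47.36 wt%

Molar mass of FeTiO_3 = 1·55.845 + 1·47.867 + 3·15.999 = 151.709 g/mol.
Each formula unit contains 1 Fe, equivalent to 1/1 = 1.0000 mol FeO.
M(FeO) = 1×55.845 + 1×15.999 = 71.844 g/mol.
Mass of FeO per formula unit = 1.0000 × 71.844 = 71.844 g.
FeO wt% = 71.844 / 151.709 × 100 = 47.36%.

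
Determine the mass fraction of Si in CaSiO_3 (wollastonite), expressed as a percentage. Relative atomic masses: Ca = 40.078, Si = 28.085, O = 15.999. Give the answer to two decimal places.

Formula mass = 1·40.078 + 1·28.085 + 3·15.999 = 116.160 g/mol, of which 28.085 g is Si.
So Si makes up 28.085/116.160 = 0.2418 of the mass, i.e. 24.18%.

24.18 weight percent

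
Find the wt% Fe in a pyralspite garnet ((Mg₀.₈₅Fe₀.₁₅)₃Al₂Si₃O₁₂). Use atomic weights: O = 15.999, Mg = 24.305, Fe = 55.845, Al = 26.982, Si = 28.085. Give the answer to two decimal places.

6.02 weight percent

Molar mass of (Mg₀.₈₅Fe₀.₁₅)₃Al₂Si₃O₁₂: 2.55*24.305 + 0.45*55.845 + 2*26.982 + 3*28.085 + 12*15.999 = 417.315 g/mol.
Mass of Fe per formula unit: 0.45 × 55.845 = 25.130 g.
Weight fraction Fe = 25.130 / 417.315 = 0.0602.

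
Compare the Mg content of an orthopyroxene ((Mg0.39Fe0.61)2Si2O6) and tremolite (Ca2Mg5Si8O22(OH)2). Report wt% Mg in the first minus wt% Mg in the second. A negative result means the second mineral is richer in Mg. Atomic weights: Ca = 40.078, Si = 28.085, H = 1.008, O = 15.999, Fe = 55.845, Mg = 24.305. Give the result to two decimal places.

-7.04 percentage points

First mineral: 18.958 g Mg in 239.253 g formula = 7.92 wt% Mg.
Second mineral: 121.525 g Mg in 812.353 g formula = 14.96 wt% Mg.
7.92% − 14.96% gives a difference of -7.04 percentage points.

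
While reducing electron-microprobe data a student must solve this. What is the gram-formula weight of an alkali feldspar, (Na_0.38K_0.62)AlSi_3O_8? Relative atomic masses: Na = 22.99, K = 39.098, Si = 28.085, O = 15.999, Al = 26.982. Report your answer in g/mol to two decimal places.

Na: 0.38 × 22.99 = 8.7362
K: 0.62 × 39.098 = 24.2408
Al: 1 × 26.982 = 26.9820
Si: 3 × 28.085 = 84.2550
O: 8 × 15.999 = 127.9920
Summing the contributions gives the formula mass.

272.21 g/mol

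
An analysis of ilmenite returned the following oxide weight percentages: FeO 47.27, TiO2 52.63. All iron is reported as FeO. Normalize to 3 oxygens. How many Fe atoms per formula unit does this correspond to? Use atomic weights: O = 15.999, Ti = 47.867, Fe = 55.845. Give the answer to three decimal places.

0.999 Fe apfu

FeO: 47.27/71.844 = 0.65795 mol → 0.65795 mol Fe, 0.65795 mol O.
TiO2: 52.63/79.865 = 0.65899 mol → 0.65899 mol Ti, 1.31798 mol O.
Total oxygen = 1.97593 mol. Normalization factor = 3/1.97593 = 1.51827.
Fe per 3 O = 0.65795 × 1.51827 = 0.999.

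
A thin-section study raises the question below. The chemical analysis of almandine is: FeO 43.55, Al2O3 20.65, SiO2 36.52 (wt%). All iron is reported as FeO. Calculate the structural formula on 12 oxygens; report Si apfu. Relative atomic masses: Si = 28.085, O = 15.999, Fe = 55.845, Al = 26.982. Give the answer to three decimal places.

3.002 Si apfu

43.55 wt% FeO ÷ 71.844 g/mol = 0.60617 mol, giving 0.60617 Fe and 0.60617 O.
20.65 wt% Al2O3 ÷ 101.961 g/mol = 0.20253 mol, giving 0.40506 Al and 0.60759 O.
36.52 wt% SiO2 ÷ 60.083 g/mol = 0.60783 mol, giving 0.60783 Si and 1.21566 O.
Oxygen sums to 2.42942; scaling by 12/2.42942 = 4.93945 puts the formula on 12 O.
Si: 0.60783 × 4.93945 = 3.002 atoms per formula unit.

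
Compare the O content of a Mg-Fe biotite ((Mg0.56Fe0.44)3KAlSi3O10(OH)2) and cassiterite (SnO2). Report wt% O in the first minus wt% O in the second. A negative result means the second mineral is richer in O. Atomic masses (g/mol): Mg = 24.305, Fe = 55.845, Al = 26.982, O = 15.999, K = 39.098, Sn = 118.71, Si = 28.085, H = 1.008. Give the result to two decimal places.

20.61 percentage points

M((Mg0.56Fe0.44)3KAlSi3O10(OH)2) = 458.887 g/mol, so wt% O = 191.988/458.887 × 100 = 41.84%.
M(SnO2) = 150.708 g/mol, so wt% O = 31.998/150.708 × 100 = 21.23%.
41.84 − 21.23 = 20.61 pp.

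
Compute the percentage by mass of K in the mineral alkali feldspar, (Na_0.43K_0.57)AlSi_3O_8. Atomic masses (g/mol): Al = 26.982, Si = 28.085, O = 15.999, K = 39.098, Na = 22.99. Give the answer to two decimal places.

8.21 mass %

M((Na_0.43K_0.57)AlSi_3O_8) = 271.401 g/mol.
K contributes 0.57 × 39.098 = 22.286 g per mole.
22.286/271.401 = 0.0821 → 8.21%.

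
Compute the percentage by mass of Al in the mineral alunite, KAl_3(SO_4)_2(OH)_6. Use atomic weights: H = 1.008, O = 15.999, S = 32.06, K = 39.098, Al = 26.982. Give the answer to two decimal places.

Molar mass of KAl_3(SO_4)_2(OH)_6: 1×39.098 + 3×26.982 + 2×32.06 + 14×15.999 + 6×1.008 = 414.198 g/mol.
Mass of Al per formula unit: 3 × 26.982 = 80.946 g.
Weight fraction Al = 80.946 / 414.198 = 0.1954.

19.54 mass %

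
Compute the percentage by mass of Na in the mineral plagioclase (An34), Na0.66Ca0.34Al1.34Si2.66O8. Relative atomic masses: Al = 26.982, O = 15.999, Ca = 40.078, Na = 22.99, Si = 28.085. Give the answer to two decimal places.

Molar mass of Na0.66Ca0.34Al1.34Si2.66O8: 0.66·22.99 + 0.34·40.078 + 1.34·26.982 + 2.66·28.085 + 8·15.999 = 267.654 g/mol.
Mass of Na per formula unit: 0.66 × 22.99 = 15.173 g.
Weight fraction Na = 15.173 / 267.654 = 0.0567.

5.67 wt%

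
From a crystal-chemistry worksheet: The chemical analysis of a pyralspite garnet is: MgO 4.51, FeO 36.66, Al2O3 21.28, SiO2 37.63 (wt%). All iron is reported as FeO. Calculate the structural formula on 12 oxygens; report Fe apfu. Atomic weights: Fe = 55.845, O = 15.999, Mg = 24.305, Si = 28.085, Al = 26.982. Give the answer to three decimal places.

4.51 wt% MgO ÷ 40.304 g/mol = 0.11190 mol, giving 0.11190 Mg and 0.11190 O.
36.66 wt% FeO ÷ 71.844 g/mol = 0.51027 mol, giving 0.51027 Fe and 0.51027 O.
21.28 wt% Al2O3 ÷ 101.961 g/mol = 0.20871 mol, giving 0.41742 Al and 0.62613 O.
37.63 wt% SiO2 ÷ 60.083 g/mol = 0.62630 mol, giving 0.62630 Si and 1.25260 O.
Oxygen sums to 2.50090; scaling by 12/2.50090 = 4.79827 puts the formula on 12 O.
Fe: 0.51027 × 4.79827 = 2.448 atoms per formula unit.

2.448 Fe apfu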